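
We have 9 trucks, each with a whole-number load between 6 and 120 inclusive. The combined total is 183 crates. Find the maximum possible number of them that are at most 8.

Each value at 8 or below falls at least 120 − 8 = 112 short of the ceiling 120.
The ceiling total is 9 × 120 = 1080, and we need 183, so at most ⌊(1080 − 183)/112⌋ = 8 can be that low.
k = 8 is achieved by 8 values at 8 and 1 at 120, total 184; lower one of the 120's by 1 (still > 8) to reach 183.

8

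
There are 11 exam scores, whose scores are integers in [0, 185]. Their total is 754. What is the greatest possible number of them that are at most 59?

Each value at 59 or below falls at least 185 − 59 = 126 short of the ceiling 185.
The ceiling total is 11 × 185 = 2035, and we need 754, so at most ⌊(2035 − 754)/126⌋ = 10 can be that low.
k = 10 is achieved by 10 values at 59 and 1 at 185, total 775; lower one of the 185's by 21 (still > 59) to reach 754.

10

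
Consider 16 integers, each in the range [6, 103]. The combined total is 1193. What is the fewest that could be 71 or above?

3

Each value short of 71 is at most 70, costing at least 103 − 70 = 33 against the maximum total of 1648.
We can afford to lose at most 1648 − 1193 = 455, so at most ⌊455/33⌋ = 13 fall short, and at least 3 are ≥ 71.
Exactly 3 works: 3 values at 103 and 13 at 70 total 1219; lower one of the high values by 26 (still ≥ 71) to hit 1193.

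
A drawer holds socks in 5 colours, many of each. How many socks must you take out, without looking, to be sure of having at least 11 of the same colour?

51

You could draw 10 of every colour without reaching 11 of any — 50 in all.
One more forces 11 of some colour, so 50 + 1 = 51.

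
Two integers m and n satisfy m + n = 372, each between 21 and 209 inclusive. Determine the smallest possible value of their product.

34067

mn = m(372 − m) is concave in m, so over [163, 209] it is minimized at an endpoint.
At the endpoint m = 163, n = 372 − 163 = 209, so mn = 163 × 209 = 34067.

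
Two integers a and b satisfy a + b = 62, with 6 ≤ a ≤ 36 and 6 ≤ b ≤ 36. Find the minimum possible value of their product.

ab = a(62 − a) is concave in a, so over [26, 36] it is minimized at an endpoint.
The extreme feasible split is a = 26, b = 36, giving ab = 936.

936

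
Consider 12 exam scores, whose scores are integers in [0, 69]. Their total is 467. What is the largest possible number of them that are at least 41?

11

Suppose k of them are at least 41. Those contribute at least 41 each and the other 12 − k at least 0 each.
So the total is at least 41k + 0(12 − k) = 0 + 41k. This must be ≤ 467, giving k ≤ 11.
k = 11 is achieved by 11 values at 41 and 1 at 0, total 451; add 16 to one value (staying below 41) to reach 467.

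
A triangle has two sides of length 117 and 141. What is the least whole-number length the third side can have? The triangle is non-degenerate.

The third side must exceed |117 − 141| = 24.
The smallest integer above 24 is 25.

25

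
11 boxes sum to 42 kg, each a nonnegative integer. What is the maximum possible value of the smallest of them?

3

If every one of the 11 were at least 4, the total would be at least 11 × 4 = 44 > 42.
Equality holds with 2 values of 3 and 9 values of 4.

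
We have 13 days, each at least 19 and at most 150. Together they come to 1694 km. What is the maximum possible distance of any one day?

150

To make one day as large as possible, make the other 12 as small as possible.
The other 12 contribute at least 12 × 19 = 228, leaving at most 1694 − 228 = 1466.
But each day is capped at 150, so the maximum is 150.
Achievable: one at 150 and the other 12 totalling 1544, which fits since 12 × 19 ≤ 1544 ≤ 12 × 150.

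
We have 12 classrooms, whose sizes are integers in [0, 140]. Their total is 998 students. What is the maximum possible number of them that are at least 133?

Suppose k of them are at least 133. Those contribute at least 133 each and the other 12 − k at least 0 each.
So the total is at least 133k + 0(12 − k) = 0 + 133k. This must be ≤ 998, giving k ≤ 7.
k = 7 is achieved by 7 values at 133 and 5 at 0, total 931; add 67 to one value (staying below 133) to reach 998.

7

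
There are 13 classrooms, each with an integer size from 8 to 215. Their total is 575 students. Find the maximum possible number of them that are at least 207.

2

Suppose k of them are at least 207. Those contribute at least 207 each and the other 13 − k at least 8 each.
So the total is at least 207k + 8(13 − k) = 104 + 199k. This must be ≤ 575, giving k ≤ 2.
k = 2 is achieved by 2 values at 207 and 11 at 8, total 502; add 73 to one value (staying below 207) to reach 575.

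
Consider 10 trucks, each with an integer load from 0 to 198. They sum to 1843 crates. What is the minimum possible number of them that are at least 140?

8

Suppose at most 10 − j of them reach 140; then j values are ≤ 139 and the rest ≤ 198.
The total is then ≤ 139·j + 198·(10 − j) = 1980 − 59j. For this to be ≥ 1843 we need j ≤ 2, so at least 10 − 2 = 8 must reach 140.
Exactly 8 works: 8 values at 198 and 2 at 139 total 1862; lower one of the high values by 19 (still ≥ 140) to hit 1843.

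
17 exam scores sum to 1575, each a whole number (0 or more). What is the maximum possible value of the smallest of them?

If every one of the 17 were at least 93, the total would be at least 17 × 93 = 1581 > 1575.
Taking 6 copies of 92 and 11 copies of 93 gives exactly 1575, so 92 is attained.

92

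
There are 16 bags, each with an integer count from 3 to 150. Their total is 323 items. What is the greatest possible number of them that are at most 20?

Each value at 20 or below falls at least 150 − 20 = 130 short of the ceiling 150.
The ceiling total is 16 × 150 = 2400, and we need 323, so at most ⌊(2400 − 323)/130⌋ = 15 can be that low.
k = 15 is achieved by 15 values at 20 and 1 at 150, total 450; lower one of the 150's by 127 (still > 20) to reach 323.

15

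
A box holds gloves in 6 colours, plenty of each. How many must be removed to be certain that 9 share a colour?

You could draw 8 of every colour without reaching 9 of any — 48 in all.
One more forces 9 of some colour, so 48 + 1 = 49.

49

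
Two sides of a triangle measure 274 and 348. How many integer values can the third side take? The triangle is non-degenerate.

The triangle inequality gives |274 − 348| < c < 274 + 348, i.e. 74 < c < 622.
So c can be any integer from 75 to 621: 547 values.

547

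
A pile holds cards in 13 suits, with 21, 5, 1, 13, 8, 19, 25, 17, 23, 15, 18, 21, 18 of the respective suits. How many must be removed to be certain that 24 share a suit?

203

In the worst case you take as many as possible of each suit without reaching 24: 21 + 5 + 1 + 13 + 8 + 19 + 23 + 17 + 23 + 15 + 18 + 21 + 18 = 202.
The next one must give 24 of some suit, so 202 + 1 = 203.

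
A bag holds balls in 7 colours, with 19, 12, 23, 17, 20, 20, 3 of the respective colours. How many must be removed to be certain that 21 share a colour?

112

In the worst case you take as many as possible of each colour without reaching 21: 19 + 12 + 20 + 17 + 20 + 20 + 3 = 111.
The next one must give 21 of some colour, so 111 + 1 = 112.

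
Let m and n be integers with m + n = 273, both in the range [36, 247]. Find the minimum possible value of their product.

mn = m(273 − m) is concave in m, so over [36, 237] it is minimized at an endpoint.
At the endpoint m = 36, n = 273 − 36 = 237, so mn = 36 × 237 = 8532.

8532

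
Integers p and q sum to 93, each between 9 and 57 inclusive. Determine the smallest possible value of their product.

Since p + q is fixed, pushing one of them to its bound minimizes the product.
At the endpoint p = 36, q = 93 − 36 = 57, so pq = 36 × 57 = 2052.

2052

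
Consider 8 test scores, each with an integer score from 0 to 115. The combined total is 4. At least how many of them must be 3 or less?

7

Each value above 3 is at least 4, contributing at least 4 − 0 = 4 above the floor 0.
The sum exceeds the floor total 0 by 4, so at most ⌊4/4⌋ = 1 exceed 3, and at least 7 are ≤ 3.
Exactly 7 works: 7 values at 0 and 1 at 4 total 4.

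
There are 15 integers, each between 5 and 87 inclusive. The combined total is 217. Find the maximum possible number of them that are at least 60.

2

Suppose k of them are at least 60. Those contribute at least 60 each and the other 15 − k at least 5 each.
So the total is at least 60k + 5(15 − k) = 75 + 55k. This must be ≤ 217, giving k ≤ 2.
k = 2 is achieved by 2 values at 60 and 13 at 5, total 185; add 32 to one value (staying below 60) to reach 217.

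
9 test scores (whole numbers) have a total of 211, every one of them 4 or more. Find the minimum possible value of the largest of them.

The 9 values sum to 211, so their maximum is at least ⌈211/9⌉ = 24.
Taking 5 copies of 23 and 4 copies of 24 gives exactly 211, so 24 is attained.

24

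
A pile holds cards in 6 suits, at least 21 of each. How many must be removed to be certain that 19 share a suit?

109

In the worst case you draw 18 of each of the 6 suits: 6 × 18 = 108.
One more forces 19 of some suit, so 108 + 1 = 109.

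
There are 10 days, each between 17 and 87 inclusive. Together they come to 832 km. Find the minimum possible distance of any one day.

49

Minimizing one value means maximizing the remaining 9.
The other 9 contribute at most 9 × 87 = 783, leaving at least 832 − 783 = 49.
Since 49 ≥ 17, this is achievable: one at 49 and 9 at 87.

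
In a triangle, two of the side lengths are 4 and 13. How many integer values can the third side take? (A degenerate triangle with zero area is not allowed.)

The triangle inequality gives |4 − 13| < c < 4 + 13, i.e. 9 < c < 17.
So c can be any integer from 10 to 16: 7 values.

7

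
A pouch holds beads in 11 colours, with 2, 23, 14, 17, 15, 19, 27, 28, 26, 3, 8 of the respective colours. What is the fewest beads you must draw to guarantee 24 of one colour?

In the worst case you take as many as possible of each colour without reaching 24: 2 + 23 + 14 + 17 + 15 + 19 + 23 + 23 + 23 + 3 + 8 = 170.
The next one must give 24 of some colour, so 170 + 1 = 171.

171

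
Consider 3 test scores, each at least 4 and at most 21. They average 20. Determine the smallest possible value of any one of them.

To make one score as small as possible, make the other 2 as large as possible.
The total is 3 × 20 = 60.
The other 2 contribute at most 2 × 21 = 42, leaving at least 60 − 42 = 18.
Since 18 ≥ 4, this is achievable: one at 18 and 2 at 21.

18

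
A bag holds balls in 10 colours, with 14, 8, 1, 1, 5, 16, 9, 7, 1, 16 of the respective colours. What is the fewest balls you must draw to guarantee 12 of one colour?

66

In the worst case you take as many as possible of each colour without reaching 12: 11 + 8 + 1 + 1 + 5 + 11 + 9 + 7 + 1 + 11 = 65.
The next one must give 12 of some colour, so 65 + 1 = 66.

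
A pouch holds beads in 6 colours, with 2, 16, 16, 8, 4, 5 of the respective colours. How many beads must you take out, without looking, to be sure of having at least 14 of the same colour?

In the worst case you take as many as possible of each colour without reaching 14: 2 + 13 + 13 + 8 + 4 + 5 = 45.
The next one must give 14 of some colour, so 45 + 1 = 46.

46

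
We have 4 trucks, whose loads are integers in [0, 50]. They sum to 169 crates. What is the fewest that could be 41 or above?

1

Suppose at most 4 − j of them reach 41; then j values are ≤ 40 and the rest ≤ 50.
The total is then ≤ 40·j + 50·(4 − j) = 200 − 10j. For this to be ≥ 169 we need j ≤ 3, so at least 4 − 3 = 1 must reach 41.
Exactly 1 works: 1 value at 50 and 3 at 40 total 170; lower one of the high values by 1 (still ≥ 41) to hit 169.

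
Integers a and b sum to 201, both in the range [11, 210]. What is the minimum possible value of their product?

2090

Since a + b is fixed, pushing one of them to its bound minimizes the product.
At the endpoint a = 11, b = 201 − 11 = 190, so ab = 11 × 190 = 2090.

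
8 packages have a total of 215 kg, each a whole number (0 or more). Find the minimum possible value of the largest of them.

The 8 values sum to 215, so their maximum is at least ⌈215/8⌉ = 27.
Taking 1 copy of 26 and 7 copies of 27 gives exactly 215, so 27 is attained.

27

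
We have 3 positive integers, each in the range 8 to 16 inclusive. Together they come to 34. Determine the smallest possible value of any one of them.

8

Minimizing one value means maximizing the remaining 2.
The other 2 can take up 2 × 16 = 32 ≥ 34 − 8, so one integer can sit at its floor of 8.
Achievable: one at 8 and the other 2 totalling 26, which fits since 2 × 8 ≤ 26 ≤ 2 × 16.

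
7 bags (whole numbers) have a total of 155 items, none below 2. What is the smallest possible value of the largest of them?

23

If every one of the 7 were at most 22, the total would be at most 7 × 22 = 154 < 155.
Taking 6 copies of 22 and 1 copy of 23 gives exactly 155, so 23 is attained.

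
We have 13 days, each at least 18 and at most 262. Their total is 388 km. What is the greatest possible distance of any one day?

172

To make one day as large as possible, make the other 12 as small as possible.
The other 12 contribute at least 12 × 18 = 216, leaving at most 388 − 216 = 172.
Since 172 ≤ 262, this is achievable: one at 172 and 12 at 18.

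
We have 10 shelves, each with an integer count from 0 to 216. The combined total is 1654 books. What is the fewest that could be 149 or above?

If only k of them are at least 149, the other 10 − k are at most 148, so the total is at most k·216 + (10 − k)·148.
This must reach 1654, so k·216 + (10 − k)·148 ≥ 1654, giving k ≥ 3.
Exactly 3 works: 3 values at 216 and 7 at 148 total 1684; lower one of the high values by 30 (still ≥ 149) to hit 1654.

3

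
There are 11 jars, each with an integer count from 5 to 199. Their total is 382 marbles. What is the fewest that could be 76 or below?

7

Let j be the number exceeding 76. Then the total is ≥ 77·j + 5·(11 − j) = 55 + 72j.
So 72j ≤ 327 and j ≤ 4; hence at least 11 − 4 = 7 are ≤ 76.
Exactly 7 works: 7 values at 5 and 4 at 77 total 343; raise one of the low values by 39 (still ≤ 76) to hit 382.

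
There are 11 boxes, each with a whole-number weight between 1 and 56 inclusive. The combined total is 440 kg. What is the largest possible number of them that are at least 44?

9

With k values at 44 or above and the rest at least 1, the sum is at least 11 + 43k.
Since the sum is 440, we need 43k ≤ 429, i.e. k ≤ 9.
k = 9 is achieved by 9 values at 44 and 2 at 1, total 398; add 42 to one value (staying below 44) to reach 440.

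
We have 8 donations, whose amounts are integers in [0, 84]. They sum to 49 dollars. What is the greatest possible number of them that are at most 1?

Suppose k of them are at most 1. Those contribute at most 1 each and the rest at most 84 each.
So the total is at most 1k + 84(8 − k) = 672 − 83k. This must still be ≥ 49, so k ≤ 7.
k = 7 is achieved by 7 values at 1 and 1 at 84, total 91; lower one of the 84's by 42 (still > 1) to reach 49.

7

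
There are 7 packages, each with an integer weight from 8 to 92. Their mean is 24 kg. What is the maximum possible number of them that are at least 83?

1

The total is 7 × 24 = 168.
With k values at 83 or above and the rest at least 8, the sum is at least 56 + 75k.
Since the sum is 168, we need 75k ≤ 112, i.e. k ≤ 1.
k = 1 is achieved by 1 value at 83 and 6 at 8, total 131; add 37 to one value (staying below 83) to reach 168.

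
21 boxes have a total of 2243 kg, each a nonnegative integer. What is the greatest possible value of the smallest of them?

The 21 values sum to 2243, so their minimum is at most ⌊2243/21⌋ = 106.
Equality holds with 4 values of 106 and 17 values of 107.

106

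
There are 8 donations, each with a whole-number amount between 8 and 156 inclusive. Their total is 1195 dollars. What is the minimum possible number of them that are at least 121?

7

Each value short of 121 is at most 120, costing at least 156 − 120 = 36 against the maximum total of 1248.
We can afford to lose at most 1248 − 1195 = 53, so at most ⌊53/36⌋ = 1 fall short, and at least 7 are ≥ 121.
Exactly 7 works: 7 values at 156 and 1 at 120 total 1212; lower one of the high values by 17 (still ≥ 121) to hit 1195.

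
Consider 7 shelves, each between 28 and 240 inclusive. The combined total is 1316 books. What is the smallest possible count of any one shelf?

To make one shelf as small as possible, make the other 6 as large as possible.
The other 6 can take up 6 × 240 = 1440 ≥ 1316 − 28, so one shelf can sit at its floor of 28.
Achievable: one at 28 and the other 6 totalling 1288, which fits since 6 × 28 ≤ 1288 ≤ 6 × 240.

28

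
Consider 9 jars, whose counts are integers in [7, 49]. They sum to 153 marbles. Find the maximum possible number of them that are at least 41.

2

If k of the values are ≥ 41, the total is ≥ 41k + 7(9 − k).
Setting 41k + 7(9 − k) ≤ 153 gives 34k ≤ 90, so k ≤ 2.
k = 2 is achieved by 2 values at 41 and 7 at 7, total 131; add 22 to one value (staying below 41) to reach 153.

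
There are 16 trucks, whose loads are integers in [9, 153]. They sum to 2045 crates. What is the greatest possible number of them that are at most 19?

3

Each value at 19 or below falls at least 153 − 19 = 134 short of the ceiling 153.
The ceiling total is 16 × 153 = 2448, and we need 2045, so at most ⌊(2448 − 2045)/134⌋ = 3 can be that low.
k = 3 is achieved by 3 values at 19 and 13 at 153, total 2046; lower one of the 153's by 1 (still > 19) to reach 2045.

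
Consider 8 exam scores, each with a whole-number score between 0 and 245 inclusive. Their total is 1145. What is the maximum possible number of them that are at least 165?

If k of the values are ≥ 165, the total is ≥ 165k + 0(8 − k).
Setting 165k + 0(8 − k) ≤ 1145 gives 165k ≤ 1145, so k ≤ 6.
k = 6 is achieved by 6 values at 165 and 2 at 0, total 990; add 155 to one value (staying below 165) to reach 1145.

6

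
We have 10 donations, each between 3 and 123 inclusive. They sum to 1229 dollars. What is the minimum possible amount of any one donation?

Minimizing one value means maximizing the remaining 9.
The other 9 contribute at most 9 × 123 = 1107, leaving at least 1229 − 1107 = 122.
Since 122 ≥ 3, this is achievable: one at 122 and 9 at 123.

122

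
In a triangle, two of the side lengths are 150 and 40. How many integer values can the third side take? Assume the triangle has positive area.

79

The triangle inequality gives |150 − 40| < c < 150 + 40, i.e. 110 < c < 190.
So c can be any integer from 111 to 189: 79 values.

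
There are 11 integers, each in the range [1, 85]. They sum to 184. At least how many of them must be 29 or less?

Each value above 29 is at least 30, contributing at least 30 − 1 = 29 above the floor 1.
The sum exceeds the floor total 11 by 173, so at most ⌊173/29⌋ = 5 exceed 29, and at least 6 are ≤ 29.
Exactly 6 works: 6 values at 1 and 5 at 30 total 156; raise one of the low values by 28 (still ≤ 29) to hit 184.

6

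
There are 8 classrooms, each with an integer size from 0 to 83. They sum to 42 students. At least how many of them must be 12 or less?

If only k of them are at most 12, the other 8 − k are at least 13, so the total is at least (8 − k)·13 + k·0.
This is ≤ 42, so (8 − k)·13 + 0k ≤ 42, which gives k ≥ 5.
Exactly 5 works: 5 values at 0 and 3 at 13 total 39; raise one of the low values by 3 (still ≤ 12) to hit 42.

5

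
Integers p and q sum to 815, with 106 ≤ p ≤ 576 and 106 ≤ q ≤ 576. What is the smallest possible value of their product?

For a fixed sum, pq is smallest when p and q are as far apart as possible.
At the endpoint p = 239, q = 815 − 239 = 576, so pq = 239 × 576 = 137664.

137664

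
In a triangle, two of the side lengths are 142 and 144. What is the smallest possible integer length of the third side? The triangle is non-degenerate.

3

The third side must exceed |142 − 144| = 2.
The smallest integer above 2 is 3.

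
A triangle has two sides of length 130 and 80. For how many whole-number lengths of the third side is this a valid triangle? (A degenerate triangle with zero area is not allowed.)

The triangle inequality gives |130 − 80| < c < 130 + 80, i.e. 50 < c < 210.
So c can be any integer from 51 to 209: 159 values.

159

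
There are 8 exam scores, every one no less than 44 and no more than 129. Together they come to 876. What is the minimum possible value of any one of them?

Minimizing one value means maximizing the remaining 7.
The other 7 can take up 7 × 129 = 903 ≥ 876 − 44, so one score can sit at its floor of 44.
Achievable: one at 44 and the other 7 totalling 832, which fits since 7 × 44 ≤ 832 ≤ 7 × 129.

44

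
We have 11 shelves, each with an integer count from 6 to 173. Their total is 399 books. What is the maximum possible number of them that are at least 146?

With k values at 146 or above and the rest at least 6, the sum is at least 66 + 140k.
Since the sum is 399, we need 140k ≤ 333, i.e. k ≤ 2.
k = 2 is achieved by 2 values at 146 and 9 at 6, total 346; add 53 to one value (staying below 146) to reach 399.

2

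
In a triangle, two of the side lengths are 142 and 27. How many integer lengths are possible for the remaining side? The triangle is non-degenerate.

The triangle inequality gives |142 − 27| < c < 142 + 27, i.e. 115 < c < 169.
So c can be any integer from 116 to 168: 53 values.

53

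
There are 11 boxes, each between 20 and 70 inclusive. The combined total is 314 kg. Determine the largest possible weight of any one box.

Maximizing one value means minimizing the remaining 10.
The other 10 contribute at least 10 × 20 = 200, leaving at most 314 − 200 = 114.
But each box is capped at 70, so the maximum is 70.
Achievable: one at 70 and the other 10 totalling 244, which fits since 10 × 20 ≤ 244 ≤ 10 × 70.

70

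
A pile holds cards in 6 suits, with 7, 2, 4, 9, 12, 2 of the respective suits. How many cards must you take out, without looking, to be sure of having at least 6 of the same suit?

24

In the worst case you take as many as possible of each suit without reaching 6: 5 + 2 + 4 + 5 + 5 + 2 = 23.
The next one must give 6 of some suit, so 23 + 1 = 24.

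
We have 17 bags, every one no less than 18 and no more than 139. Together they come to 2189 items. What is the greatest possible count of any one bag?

139

To make one bag as large as possible, make the other 16 as small as possible.
The other 16 contribute at least 16 × 18 = 288, leaving at most 2189 − 288 = 1901.
But each bag is capped at 139, so the maximum is 139.
Achievable: one at 139 and the other 16 totalling 2050, which fits since 16 × 18 ≤ 2050 ≤ 16 × 139.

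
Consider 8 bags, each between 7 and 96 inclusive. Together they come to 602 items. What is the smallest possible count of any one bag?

7

Minimizing one value means maximizing the remaining 7.
The other 7 can take up 7 × 96 = 672 ≥ 602 − 7, so one bag can sit at its floor of 7.
Achievable: one at 7 and the other 7 totalling 595, which fits since 7 × 7 ≤ 595 ≤ 7 × 96.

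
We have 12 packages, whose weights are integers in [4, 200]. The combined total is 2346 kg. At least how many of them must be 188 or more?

8

Each value short of 188 is at most 187, costing at least 200 − 187 = 13 against the maximum total of 2400.
We can afford to lose at most 2400 − 2346 = 54, so at most ⌊54/13⌋ = 4 fall short, and at least 8 are ≥ 188.
Exactly 8 works: 8 values at 200 and 4 at 187 total 2348; lower one of the high values by 2 (still ≥ 188) to hit 2346.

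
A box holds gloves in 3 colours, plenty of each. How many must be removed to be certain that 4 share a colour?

In the worst case you draw 3 of each of the 3 colours: 3 × 3 = 9.
One more forces 4 of some colour, so 9 + 1 = 10.

10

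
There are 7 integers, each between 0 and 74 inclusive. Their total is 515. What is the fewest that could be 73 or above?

6

If only k of them are at least 73, the other 7 − k are at most 72, so the total is at most k·74 + (7 − k)·72.
This must reach 515, so k·74 + (7 − k)·72 ≥ 515, giving k ≥ 6.
Exactly 6 works: 6 values at 74 and 1 at 72 total 516; lower one of the high values by 1 (still ≥ 73) to hit 515.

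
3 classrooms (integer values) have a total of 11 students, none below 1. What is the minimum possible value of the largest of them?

Some value must be at least ⌈11/3⌉ = 4, since 3 × 3 = 9 < 11.
Equality holds with 2 values of 4 and 1 value of 3.

4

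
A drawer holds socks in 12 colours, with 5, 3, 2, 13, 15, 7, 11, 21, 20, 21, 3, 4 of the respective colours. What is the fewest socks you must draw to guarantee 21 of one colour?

124

In the worst case you take as many as possible of each colour without reaching 21: 5 + 3 + 2 + 13 + 15 + 7 + 11 + 20 + 20 + 20 + 3 + 4 = 123.
The next one must give 21 of some colour, so 123 + 1 = 124.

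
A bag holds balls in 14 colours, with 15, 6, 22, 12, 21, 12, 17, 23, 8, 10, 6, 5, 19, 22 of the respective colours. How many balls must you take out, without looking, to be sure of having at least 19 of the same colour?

In the worst case you take as many as possible of each colour without reaching 19: 15 + 6 + 18 + 12 + 18 + 12 + 17 + 18 + 8 + 10 + 6 + 5 + 18 + 18 = 181.
The next one must give 19 of some colour, so 181 + 1 = 182.

182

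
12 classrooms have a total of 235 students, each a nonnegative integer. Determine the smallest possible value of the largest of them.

If every one of the 12 were at most 19, the total would be at most 12 × 19 = 228 < 235.
Equality holds with 7 values of 20 and 5 values of 19.

20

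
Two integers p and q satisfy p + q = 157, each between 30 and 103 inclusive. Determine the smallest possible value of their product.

5562

Since p + q is fixed, pushing one of them to its bound minimizes the product.
At the endpoint p = 54, q = 157 − 54 = 103, so pq = 54 × 103 = 5562.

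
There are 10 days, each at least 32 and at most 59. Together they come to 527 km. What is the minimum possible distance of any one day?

To make one day as small as possible, make the other 9 as large as possible.
The other 9 can take up 9 × 59 = 531 ≥ 527 − 32, so one day can sit at its floor of 32.
Achievable: one at 32 and the other 9 totalling 495, which fits since 9 × 32 ≤ 495 ≤ 9 × 59.

32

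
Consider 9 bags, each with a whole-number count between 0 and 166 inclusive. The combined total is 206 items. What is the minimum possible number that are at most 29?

3

If only k of them are at most 29, the other 9 − k are at least 30, so the total is at least (9 − k)·30 + k·0.
This is ≤ 206, so (9 − k)·30 + 0k ≤ 206, which gives k ≥ 3.
Exactly 3 works: 3 values at 0 and 6 at 30 total 180; raise one of the low values by 26 (still ≤ 29) to hit 206.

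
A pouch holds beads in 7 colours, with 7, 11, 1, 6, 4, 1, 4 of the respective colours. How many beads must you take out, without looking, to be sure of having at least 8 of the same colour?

31

In the worst case you take as many as possible of each colour without reaching 8: 7 + 7 + 1 + 6 + 4 + 1 + 4 = 30.
The next one must give 8 of some colour, so 30 + 1 = 31.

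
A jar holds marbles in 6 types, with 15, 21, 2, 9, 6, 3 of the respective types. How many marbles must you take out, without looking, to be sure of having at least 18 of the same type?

In the worst case you take as many as possible of each type without reaching 18: 15 + 17 + 2 + 9 + 6 + 3 = 52.
The next one must give 18 of some type, so 52 + 1 = 53.

53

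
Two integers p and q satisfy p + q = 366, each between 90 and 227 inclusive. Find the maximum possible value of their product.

33489

For a fixed sum, the product pq is largest when p and q are as close as possible.
Taking p = 183 and q = 183 (both in [90, 227]) gives pq = 33489.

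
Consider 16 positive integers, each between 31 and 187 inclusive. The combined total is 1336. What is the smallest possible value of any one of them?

To make one integer as small as possible, make the other 15 as large as possible.
The other 15 can take up 15 × 187 = 2805 ≥ 1336 − 31, so one integer can sit at its floor of 31.
Achievable: one at 31 and the other 15 totalling 1305, which fits since 15 × 31 ≤ 1305 ≤ 15 × 187.

31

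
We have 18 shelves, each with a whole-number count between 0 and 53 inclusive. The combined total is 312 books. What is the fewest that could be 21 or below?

4

Let j be the number exceeding 21. Then the total is ≥ 22·j + 0·(18 − j) = 0 + 22j.
So 22j ≤ 312 and j ≤ 14; hence at least 18 − 14 = 4 are ≤ 21.
Exactly 4 works: 4 values at 0 and 14 at 22 total 308; raise one of the low values by 4 (still ≤ 21) to hit 312.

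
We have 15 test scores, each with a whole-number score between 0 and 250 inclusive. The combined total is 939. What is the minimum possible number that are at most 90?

5

Each value above 90 is at least 91, contributing at least 91 − 0 = 91 above the floor 0.
The sum exceeds the floor total 0 by 939, so at most ⌊939/91⌋ = 10 exceed 90, and at least 5 are ≤ 90.
Exactly 5 works: 5 values at 0 and 10 at 91 total 910; raise one of the low values by 29 (still ≤ 90) to hit 939.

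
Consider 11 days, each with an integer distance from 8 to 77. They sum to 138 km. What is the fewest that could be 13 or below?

3

Each value above 13 is at least 14, contributing at least 14 − 8 = 6 above the floor 8.
The sum exceeds the floor total 88 by 50, so at most ⌊50/6⌋ = 8 exceed 13, and at least 3 are ≤ 13.
Exactly 3 works: 3 values at 8 and 8 at 14 total 136; raise one of the low values by 2 (still ≤ 13) to hit 138.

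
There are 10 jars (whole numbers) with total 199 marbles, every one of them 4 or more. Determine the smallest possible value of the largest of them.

The average is 199/10 > 19, so not all 10 can be 19 or less; the largest is ≥ 20.
Taking 1 copy of 19 and 9 copies of 20 gives exactly 199, so 20 is attained.

20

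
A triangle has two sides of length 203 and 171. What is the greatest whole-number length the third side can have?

373

The third side must be less than 203 + 171 = 374.
The largest integer below 374 is 373.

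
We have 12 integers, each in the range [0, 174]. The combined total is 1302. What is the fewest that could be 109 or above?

Each value short of 109 is at most 108, costing at least 174 − 108 = 66 against the maximum total of 2088.
We can afford to lose at most 2088 − 1302 = 786, so at most ⌊786/66⌋ = 11 fall short, and at least 1 are ≥ 109.
Exactly 1 works: 1 value at 174 and 11 at 108 total 1362; lower one of the high values by 60 (still ≥ 109) to hit 1302.

1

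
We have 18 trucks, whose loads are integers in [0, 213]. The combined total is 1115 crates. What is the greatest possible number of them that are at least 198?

5

With k values at 198 or above and the rest at least 0, the sum is at least 0 + 198k.
Since the sum is 1115, we need 198k ≤ 1115, i.e. k ≤ 5.
k = 5 is achieved by 5 values at 198 and 13 at 0, total 990; add 125 to one value (staying below 198) to reach 1115.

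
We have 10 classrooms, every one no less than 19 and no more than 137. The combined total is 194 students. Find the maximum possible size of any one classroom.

23

To make one classroom as large as possible, make the other 9 as small as possible.
The other 9 contribute at least 9 × 19 = 171, leaving at most 194 − 171 = 23.
Since 23 ≤ 137, this is achievable: one at 23 and 9 at 19.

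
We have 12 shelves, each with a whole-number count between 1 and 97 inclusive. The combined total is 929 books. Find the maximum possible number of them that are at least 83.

11

With k values at 83 or above and the rest at least 1, the sum is at least 12 + 82k.
Since the sum is 929, we need 82k ≤ 917, i.e. k ≤ 11.
k = 11 is achieved by 11 values at 83 and 1 at 1, total 914; add 15 to one value (staying below 83) to reach 929.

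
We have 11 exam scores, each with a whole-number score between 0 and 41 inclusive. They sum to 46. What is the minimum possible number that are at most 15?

9

If only k of them are at most 15, the other 11 − k are at least 16, so the total is at least (11 − k)·16 + k·0.
This is ≤ 46, so (11 − k)·16 + 0k ≤ 46, which gives k ≥ 9.
Exactly 9 works: 9 values at 0 and 2 at 16 total 32; raise one of the low values by 14 (still ≤ 15) to hit 46.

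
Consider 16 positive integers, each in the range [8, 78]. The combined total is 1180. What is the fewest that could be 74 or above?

Each value short of 74 is at most 73, costing at least 78 − 73 = 5 against the maximum total of 1248.
We can afford to lose at most 1248 − 1180 = 68, so at most ⌊68/5⌋ = 13 fall short, and at least 3 are ≥ 74.
Exactly 3 works: 3 values at 78 and 13 at 73 total 1183; lower one of the high values by 3 (still ≥ 74) to hit 1180.

3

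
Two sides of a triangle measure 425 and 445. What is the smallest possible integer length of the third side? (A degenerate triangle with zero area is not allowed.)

21

The third side must exceed |425 − 445| = 20.
The smallest integer above 20 is 21.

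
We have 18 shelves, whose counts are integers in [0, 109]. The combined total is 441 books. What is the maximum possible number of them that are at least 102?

With k values at 102 or above and the rest at least 0, the sum is at least 0 + 102k.
Since the sum is 441, we need 102k ≤ 441, i.e. k ≤ 4.
k = 4 is achieved by 4 values at 102 and 14 at 0, total 408; add 33 to one value (staying below 102) to reach 441.

4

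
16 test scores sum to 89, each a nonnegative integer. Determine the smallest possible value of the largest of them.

6

If every one of the 16 were at most 5, the total would be at most 16 × 5 = 80 < 89.
Achievable: 9 of them at 6 and 7 at 5 total 89.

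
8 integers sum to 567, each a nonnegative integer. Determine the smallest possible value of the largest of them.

The 8 values sum to 567, so their maximum is at least ⌈567/8⌉ = 71.
Taking 1 copy of 70 and 7 copies of 71 gives exactly 567, so 71 is attained.

71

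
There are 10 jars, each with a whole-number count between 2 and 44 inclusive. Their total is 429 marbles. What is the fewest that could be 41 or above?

8

Suppose at most 10 − j of them reach 41; then j values are ≤ 40 and the rest ≤ 44.
The total is then ≤ 40·j + 44·(10 − j) = 440 − 4j. For this to be ≥ 429 we need j ≤ 2, so at least 10 − 2 = 8 must reach 41.
Exactly 8 works: 8 values at 44 and 2 at 40 total 432; lower one of the high values by 3 (still ≥ 41) to hit 429.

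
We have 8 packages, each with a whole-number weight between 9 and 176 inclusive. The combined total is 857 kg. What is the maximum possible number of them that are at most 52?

4

Each value at 52 or below falls at least 176 − 52 = 124 short of the ceiling 176.
The ceiling total is 8 × 176 = 1408, and we need 857, so at most ⌊(1408 − 857)/124⌋ = 4 can be that low.
k = 4 is achieved by 4 values at 52 and 4 at 176, total 912; lower one of the 176's by 55 (still > 52) to reach 857.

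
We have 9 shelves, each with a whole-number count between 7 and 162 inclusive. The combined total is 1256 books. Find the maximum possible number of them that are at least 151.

If k of the values are ≥ 151, the total is ≥ 151k + 7(9 − k).
Setting 151k + 7(9 − k) ≤ 1256 gives 144k ≤ 1193, so k ≤ 8.
k = 8 is achieved by 8 values at 151 and 1 at 7, total 1215; add 41 to one value (staying below 151) to reach 1256.

8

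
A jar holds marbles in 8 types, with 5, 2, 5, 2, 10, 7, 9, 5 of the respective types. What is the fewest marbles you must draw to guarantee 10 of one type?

45

In the worst case you take as many as possible of each type without reaching 10: 5 + 2 + 5 + 2 + 9 + 7 + 9 + 5 = 44.
The next one must give 10 of some type, so 44 + 1 = 45.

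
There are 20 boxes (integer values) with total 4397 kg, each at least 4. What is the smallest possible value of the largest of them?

220

The 20 values sum to 4397, so their maximum is at least ⌈4397/20⌉ = 220.
Taking 3 copies of 219 and 17 copies of 220 gives exactly 4397, so 220 is attained.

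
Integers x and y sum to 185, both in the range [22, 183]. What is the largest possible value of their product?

8556

With x + y fixed, xy peaks when the two are closest together.
Taking x = 92 and y = 93 (both in [22, 183]) gives xy = 8556.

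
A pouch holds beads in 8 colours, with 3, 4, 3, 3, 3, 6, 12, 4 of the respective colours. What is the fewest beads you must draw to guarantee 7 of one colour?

In the worst case you take as many as possible of each colour without reaching 7: 3 + 4 + 3 + 3 + 3 + 6 + 6 + 4 = 32.
The next one must give 7 of some colour, so 32 + 1 = 33.

33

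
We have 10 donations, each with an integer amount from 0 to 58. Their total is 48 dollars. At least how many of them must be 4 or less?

1

Let j be the number exceeding 4. Then the total is ≥ 5·j + 0·(10 − j) = 0 + 5j.
So 5j ≤ 48 and j ≤ 9; hence at least 10 − 9 = 1 are ≤ 4.
Exactly 1 works: 1 value at 0 and 9 at 5 total 45; raise one of the low values by 3 (still ≤ 4) to hit 48.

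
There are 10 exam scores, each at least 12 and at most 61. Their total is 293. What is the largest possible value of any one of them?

61

Maximizing one value means minimizing the remaining 9.
The other 9 contribute at least 9 × 12 = 108, leaving at most 293 − 108 = 185.
But each score is capped at 61, so the maximum is 61.
Achievable: one at 61 and the other 9 totalling 232, which fits since 9 × 12 ≤ 232 ≤ 9 × 61.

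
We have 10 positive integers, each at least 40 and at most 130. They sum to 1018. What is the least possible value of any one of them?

Minimizing one value means maximizing the remaining 9.
The other 9 can take up 9 × 130 = 1170 ≥ 1018 − 40, so one integer can sit at its floor of 40.
Achievable: one at 40 and the other 9 totalling 978, which fits since 9 × 40 ≤ 978 ≤ 9 × 130.

40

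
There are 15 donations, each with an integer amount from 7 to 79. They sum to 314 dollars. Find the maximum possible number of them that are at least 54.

With k values at 54 or above and the rest at least 7, the sum is at least 105 + 47k.
Since the sum is 314, we need 47k ≤ 209, i.e. k ≤ 4.
k = 4 is achieved by 4 values at 54 and 11 at 7, total 293; add 21 to one value (staying below 54) to reach 314.

4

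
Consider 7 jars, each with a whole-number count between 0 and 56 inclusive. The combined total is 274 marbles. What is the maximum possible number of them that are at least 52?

5

Suppose k of them are at least 52. Those contribute at least 52 each and the other 7 − k at least 0 each.
So the total is at least 52k + 0(7 − k) = 0 + 52k. This must be ≤ 274, giving k ≤ 5.
k = 5 is achieved by 5 values at 52 and 2 at 0, total 260; add 14 to one value (staying below 52) to reach 274.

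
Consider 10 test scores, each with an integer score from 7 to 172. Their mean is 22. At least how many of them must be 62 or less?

8

The total is 10 × 22 = 220.
If only k of them are at most 62, the other 10 − k are at least 63, so the total is at least (10 − k)·63 + k·7.
This is ≤ 220, so (10 − k)·63 + 7k ≤ 220, which gives k ≥ 8.
Exactly 8 works: 8 values at 7 and 2 at 63 total 182; raise one of the low values by 38 (still ≤ 62) to hit 220.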